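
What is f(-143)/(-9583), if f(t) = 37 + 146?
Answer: -183/9583 ≈ -0.019096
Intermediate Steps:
f(t) = 183
f(-143)/(-9583) = 183/(-9583) = 183*(-1/9583) = -183/9583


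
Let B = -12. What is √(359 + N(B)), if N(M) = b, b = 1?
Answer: 6*√10 ≈ 18.974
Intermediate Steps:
N(M) = 1
√(359 + N(B)) = √(359 + 1) = √360 = 6*√10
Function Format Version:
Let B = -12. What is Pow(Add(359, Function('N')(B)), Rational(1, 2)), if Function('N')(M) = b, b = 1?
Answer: Mul(6, Pow(10, Rational(1, 2))) ≈ 18.974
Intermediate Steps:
Function('N')(M) = 1
Pow(Add(359, Function('N')(B)), Rational(1, 2)) = Pow(Add(359, 1), Rational(1, 2)) = Pow(360, Rational(1, 2)) = Mul(6, Pow(10, Rational(1, 2)))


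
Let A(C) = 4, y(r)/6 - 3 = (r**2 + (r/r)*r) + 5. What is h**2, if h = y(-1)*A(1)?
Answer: 36864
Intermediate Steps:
y(r) = 48 + 6*r + 6*r**2 (y(r) = 18 + 6*((r**2 + (r/r)*r) + 5) = 18 + 6*((r**2 + 1*r) + 5) = 18 + 6*((r**2 + r) + 5) = 18 + 6*((r + r**2) + 5) = 18 + 6*(5 + r + r**2) = 18 + (30 + 6*r + 6*r**2) = 48 + 6*r + 6*r**2)
h = 192 (h = (48 + 6*(-1) + 6*(-1)**2)*4 = (48 - 6 + 6*1)*4 = (48 - 6 + 6)*4 = 48*4 = 192)
h**2 = 192**2 = 36864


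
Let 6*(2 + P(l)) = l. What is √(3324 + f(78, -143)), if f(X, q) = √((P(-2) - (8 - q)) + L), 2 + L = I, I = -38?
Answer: √(29916 + 6*I*√435)/3 ≈ 57.654 + 0.12058*I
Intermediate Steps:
P(l) = -2 + l/6
L = -40 (L = -2 - 38 = -40)
f(X, q) = √(-151/3 + q) (f(X, q) = √(((-2 + (⅙)*(-2)) - (8 - q)) - 40) = √(((-2 - ⅓) + (-8 + q)) - 40) = √((-7/3 + (-8 + q)) - 40) = √((-31/3 + q) - 40) = √(-151/3 + q))
√(3324 + f(78, -143)) = √(3324 + √(-453 + 9*(-143))/3) = √(3324 + √(-453 - 1287)/3) = √(3324 + √(-1740)/3) = √(3324 + (2*I*√435)/3) = √(3324 + 2*I*√435/3)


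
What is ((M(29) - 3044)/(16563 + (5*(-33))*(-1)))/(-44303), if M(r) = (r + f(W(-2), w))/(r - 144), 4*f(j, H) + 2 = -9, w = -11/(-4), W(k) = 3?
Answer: 280069/68181253728 ≈ 4.1077e-6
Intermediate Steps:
w = 11/4 (w = -11*(-¼) = 11/4 ≈ 2.7500)
f(j, H) = -11/4 (f(j, H) = -½ + (¼)*(-9) = -½ - 9/4 = -11/4)
M(r) = (-11/4 + r)/(-144 + r) (M(r) = (r - 11/4)/(r - 144) = (-11/4 + r)/(-144 + r))
((M(29) - 3044)/(16563 + (5*(-33))*(-1)))/(-44303) = (((-11/4 + 29)/(-144 + 29) - 3044)/(16563 + (5*(-33))*(-1)))/(-44303) = (((105/4)/(-115) - 3044)/(16563 - 165*(-1)))*(-1/44303) = ((-1/115*105/4 - 3044)/(16563 + 165))*(-1/44303) = ((-21/92 - 3044)/16728)*(-1/44303) = -280069/92*1/16728*(-1/44303) = -280069/1538976*(-1/44303) = 280069/68181253728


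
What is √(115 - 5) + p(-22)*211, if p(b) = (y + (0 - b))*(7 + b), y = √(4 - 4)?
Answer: -69630 + √110 ≈ -69620.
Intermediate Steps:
y = 0 (y = √0 = 0)
p(b) = -b*(7 + b) (p(b) = (0 + (0 - b))*(7 + b) = (0 - b)*(7 + b) = (-b)*(7 + b) = -b*(7 + b))
√(115 - 5) + p(-22)*211 = √(115 - 5) - 22*(-7 - 1*(-22))*211 = √110 - 22*(-7 + 22)*211 = √110 - 22*15*211 = √110 - 330*211 = √110 - 69630 = -69630 + √110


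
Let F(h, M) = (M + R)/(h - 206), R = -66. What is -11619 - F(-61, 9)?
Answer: -1034110/89 ≈ -11619.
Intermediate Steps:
F(h, M) = (-66 + M)/(-206 + h) (F(h, M) = (M - 66)/(h - 206) = (-66 + M)/(-206 + h))
-11619 - F(-61, 9) = -11619 - (-66 + 9)/(-206 - 61) = -11619 - (-57)/(-267) = -11619 - (-1)*(-57)/267 = -11619 - 1*19/89 = -11619 - 19/89 = -1034110/89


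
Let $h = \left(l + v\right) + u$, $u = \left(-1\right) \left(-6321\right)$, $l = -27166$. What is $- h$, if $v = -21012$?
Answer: $41857$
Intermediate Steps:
$u = 6321$
$h = -41857$ ($h = \left(-27166 - 21012\right) + 6321 = -48178 + 6321 = -41857$)
$- h = \left(-1\right) \left(-41857\right) = 41857$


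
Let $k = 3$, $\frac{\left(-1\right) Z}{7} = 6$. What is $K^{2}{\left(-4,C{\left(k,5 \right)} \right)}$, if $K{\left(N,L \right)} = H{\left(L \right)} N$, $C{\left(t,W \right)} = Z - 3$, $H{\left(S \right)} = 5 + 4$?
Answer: $1296$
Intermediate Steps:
$Z = -42$ ($Z = \left(-7\right) 6 = -42$)
$H{\left(S \right)} = 9$
$C{\left(t,W \right)} = -45$ ($C{\left(t,W \right)} = -42 - 3 = -45$)
$K{\left(N,L \right)} = 9 N$
$K^{2}{\left(-4,C{\left(k,5 \right)} \right)} = \left(9 \left(-4\right)\right)^{2} = \left(-36\right)^{2} = 1296$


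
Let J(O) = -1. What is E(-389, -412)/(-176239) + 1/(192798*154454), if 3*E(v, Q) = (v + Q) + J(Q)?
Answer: 7960765068967/5248119366319788 ≈ 0.0015169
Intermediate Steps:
E(v, Q) = -1/3 + Q/3 + v/3 (E(v, Q) = ((v + Q) - 1)/3 = ((Q + v) - 1)/3 = (-1 + Q + v)/3 = -1/3 + Q/3 + v/3)
E(-389, -412)/(-176239) + 1/(192798*154454) = (-1/3 + (1/3)*(-412) + (1/3)*(-389))/(-176239) + 1/(192798*154454) = (-1/3 - 412/3 - 389/3)*(-1/176239) + (1/192798)*(1/154454) = -802/3*(-1/176239) + 1/29778422292 = 802/528717 + 1/29778422292 = 7960765068967/5248119366319788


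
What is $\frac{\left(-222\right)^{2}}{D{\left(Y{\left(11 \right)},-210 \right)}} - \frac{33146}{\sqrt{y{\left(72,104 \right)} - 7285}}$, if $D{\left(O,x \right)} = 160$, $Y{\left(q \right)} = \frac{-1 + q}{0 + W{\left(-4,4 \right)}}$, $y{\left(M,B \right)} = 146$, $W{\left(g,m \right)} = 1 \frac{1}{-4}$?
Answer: $\frac{12321}{40} + \frac{33146 i \sqrt{59}}{649} \approx 308.02 + 392.29 i$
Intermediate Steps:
$W{\left(g,m \right)} = - \frac{1}{4}$ ($W{\left(g,m \right)} = 1 \left(- \frac{1}{4}\right) = - \frac{1}{4}$)
$Y{\left(q \right)} = 4 - 4 q$ ($Y{\left(q \right)} = \frac{-1 + q}{0 - \frac{1}{4}} = \frac{-1 + q}{- \frac{1}{4}} = \left(-1 + q\right) \left(-4\right) = 4 - 4 q$)
$\frac{\left(-222\right)^{2}}{D{\left(Y{\left(11 \right)},-210 \right)}} - \frac{33146}{\sqrt{y{\left(72,104 \right)} - 7285}} = \frac{\left(-222\right)^{2}}{160} - \frac{33146}{\sqrt{146 - 7285}} = 49284 \cdot \frac{1}{160} - \frac{33146}{\sqrt{-7139}} = \frac{12321}{40} - \frac{33146}{11 i \sqrt{59}} = \frac{12321}{40} - 33146 \left(- \frac{i \sqrt{59}}{649}\right) = \frac{12321}{40} + \frac{33146 i \sqrt{59}}{649}$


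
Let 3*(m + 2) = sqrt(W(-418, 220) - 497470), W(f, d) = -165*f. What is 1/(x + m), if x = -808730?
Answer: -1819647/1471606864729 - 15*I*sqrt(4285)/2943213729458 ≈ -1.2365e-6 - 3.3361e-10*I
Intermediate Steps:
m = -2 + 10*I*sqrt(4285)/3 (m = -2 + sqrt(-165*(-418) - 497470)/3 = -2 + sqrt(68970 - 497470)/3 = -2 + sqrt(-428500)/3 = -2 + (10*I*sqrt(4285))/3 = -2 + 10*I*sqrt(4285)/3 ≈ -2.0 + 218.2*I)
1/(x + m) = 1/(-808730 + (-2 + 10*I*sqrt(4285)/3)) = 1/(-808732 + 10*I*sqrt(4285)/3)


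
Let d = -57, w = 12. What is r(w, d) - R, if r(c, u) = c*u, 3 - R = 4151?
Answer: 3464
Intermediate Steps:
R = -4148 (R = 3 - 1*4151 = 3 - 4151 = -4148)
r(w, d) - R = 12*(-57) - 1*(-4148) = -684 + 4148 = 3464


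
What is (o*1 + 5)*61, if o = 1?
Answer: 366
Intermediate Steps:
(o*1 + 5)*61 = (1*1 + 5)*61 = (1 + 5)*61 = 6*61 = 366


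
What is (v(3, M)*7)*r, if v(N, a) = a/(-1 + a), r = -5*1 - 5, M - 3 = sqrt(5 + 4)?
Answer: -84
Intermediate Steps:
M = 6 (M = 3 + sqrt(5 + 4) = 3 + sqrt(9) = 3 + 3 = 6)
r = -10 (r = -5 - 5 = -10)
(v(3, M)*7)*r = ((6/(-1 + 6))*7)*(-10) = ((6/5)*7)*(-10) = (42/5)*(-10) = -84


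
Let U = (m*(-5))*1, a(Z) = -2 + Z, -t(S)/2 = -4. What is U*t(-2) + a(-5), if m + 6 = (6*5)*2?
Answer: -2167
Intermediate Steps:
t(S) = 8 (t(S) = -2*(-4) = 8)
m = 54 (m = -6 + (6*5)*2 = -6 + 30*2 = -6 + 60 = 54)
U = -270 (U = (54*(-5))*1 = -270*1 = -270)
U*t(-2) + a(-5) = -270*8 + (-2 - 5) = -2160 - 7 = -2167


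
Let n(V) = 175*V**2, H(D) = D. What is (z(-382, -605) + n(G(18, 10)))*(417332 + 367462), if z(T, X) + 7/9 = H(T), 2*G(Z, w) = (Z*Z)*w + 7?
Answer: 2171946876440605/6 ≈ 3.6199e+14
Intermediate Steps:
G(Z, w) = 7/2 + w*Z**2/2 (G(Z, w) = ((Z*Z)*w + 7)/2 = (Z**2*w + 7)/2 = (w*Z**2 + 7)/2 = (7 + w*Z**2)/2 = 7/2 + w*Z**2/2)
z(T, X) = -7/9 + T
(z(-382, -605) + n(G(18, 10)))*(417332 + 367462) = ((-7/9 - 382) + 175*(7/2 + (1/2)*10*18**2)**2)*(417332 + 367462) = (-3445/9 + 175*(7/2 + (1/2)*10*324)**2)*784794 = (-3445/9 + 175*(7/2 + 1620)**2)*784794 = (-3445/9 + 175*(3247/2)**2)*784794 = (-3445/9 + 175*(10543009/4))*784794 = (-3445/9 + 1845026575/4)*784794 = (16605225395/36)*784794 = 2171946876440605/6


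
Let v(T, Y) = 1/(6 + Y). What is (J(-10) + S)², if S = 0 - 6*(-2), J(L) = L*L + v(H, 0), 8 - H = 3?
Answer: 452929/36 ≈ 12581.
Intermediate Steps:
H = 5 (H = 8 - 1*3 = 8 - 3 = 5)
J(L) = ⅙ + L² (J(L) = L*L + 1/(6 + 0) = L² + 1/6 = L² + ⅙ = ⅙ + L²)
S = 12 (S = 0 + 12 = 12)
(J(-10) + S)² = ((⅙ + (-10)²) + 12)² = ((⅙ + 100) + 12)² = (601/6 + 12)² = (673/6)² = 452929/36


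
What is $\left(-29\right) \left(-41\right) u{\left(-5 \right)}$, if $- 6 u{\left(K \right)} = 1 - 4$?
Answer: $\frac{1189}{2} \approx 594.5$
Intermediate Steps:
$u{\left(K \right)} = \frac{1}{2}$ ($u{\left(K \right)} = - \frac{1 - 4}{6} = \left(- \frac{1}{6}\right) \left(-3\right) = \frac{1}{2}$)
$\left(-29\right) \left(-41\right) u{\left(-5 \right)} = \left(-29\right) \left(-41\right) \frac{1}{2} = 1189 \cdot \frac{1}{2} = \frac{1189}{2}$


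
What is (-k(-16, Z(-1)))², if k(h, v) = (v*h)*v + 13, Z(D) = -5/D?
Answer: 149769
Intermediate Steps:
k(h, v) = 13 + h*v² (k(h, v) = (h*v)*v + 13 = h*v² + 13 = 13 + h*v²)
(-k(-16, Z(-1)))² = (-(13 - 16*(-5/(-1))²))² = (-(13 - 16*(-5*(-1))²))² = (-(13 - 16*5²))² = (-(13 - 16*25))² = (-(13 - 400))² = (-1*(-387))² = 387² = 149769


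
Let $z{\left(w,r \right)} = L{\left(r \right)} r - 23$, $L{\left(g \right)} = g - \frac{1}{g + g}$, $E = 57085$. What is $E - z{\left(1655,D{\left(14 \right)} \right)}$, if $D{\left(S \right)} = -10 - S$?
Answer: $\frac{113065}{2} \approx 56533.0$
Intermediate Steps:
$L{\left(g \right)} = g - \frac{1}{2 g}$
$z{\left(w,r \right)} = -23 + r \left(r - \frac{1}{2 r}\right)$ ($z{\left(w,r \right)} = \left(r - \frac{1}{2 r}\right) r - 23 = r \left(r - \frac{1}{2 r}\right) - 23 = -23 + r \left(r - \frac{1}{2 r}\right)$)
$E - z{\left(1655,D{\left(14 \right)} \right)} = 57085 - \left(- \frac{47}{2} + \left(-10 - 14\right)^{2}\right) = 57085 - \left(- \frac{47}{2} + \left(-24\right)^{2}\right) = 57085 - \left(- \frac{47}{2} + 576\right) = 57085 - \frac{1105}{2} = \frac{113065}{2}$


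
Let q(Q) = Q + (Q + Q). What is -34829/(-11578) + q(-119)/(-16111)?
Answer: 565263365/186533158 ≈ 3.0304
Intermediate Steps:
q(Q) = 3*Q (q(Q) = Q + 2*Q = 3*Q)
-34829/(-11578) + q(-119)/(-16111) = -34829/(-11578) + (3*(-119))/(-16111) = -34829*(-1/11578) - 357*(-1/16111) = 34829/11578 + 357/16111 = 565263365/186533158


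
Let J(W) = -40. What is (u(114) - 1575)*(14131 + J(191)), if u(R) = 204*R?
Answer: 305506971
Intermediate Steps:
(u(114) - 1575)*(14131 + J(191)) = (204*114 - 1575)*(14131 - 40) = (23256 - 1575)*14091 = 21681*14091 = 305506971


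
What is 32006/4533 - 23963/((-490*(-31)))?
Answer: 12178931/2221170 ≈ 5.4831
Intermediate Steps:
32006/4533 - 23963/((-490*(-31))) = 32006*(1/4533) - 23963/15190 = 32006/4533 - 23963*1/15190 = 32006/4533 - 773/490 = 12178931/2221170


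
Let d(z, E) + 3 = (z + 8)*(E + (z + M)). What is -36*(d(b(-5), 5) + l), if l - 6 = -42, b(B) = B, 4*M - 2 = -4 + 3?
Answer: 1377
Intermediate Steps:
M = 1/4 (M = 1/2 + (-4 + 3)/4 = 1/2 + (1/4)*(-1) = 1/2 - 1/4 = 1/4 ≈ 0.25000)
l = -36 (l = 6 - 42 = -36)
d(z, E) = -3 + (8 + z)*(1/4 + E + z) (d(z, E) = -3 + (z + 8)*(E + (z + 1/4)) = -3 + (8 + z)*(E + (1/4 + z)) = -3 + (8 + z)*(1/4 + E + z))
-36*(d(b(-5), 5) + l) = -36*((-1 + (-5)**2 + 8*5 + (33/4)*(-5) + 5*(-5)) - 36) = -36*((-1 + 25 + 40 - 165/4 - 25) - 36) = -36*(-9/4 - 36) = -36*(-153/4) = 1377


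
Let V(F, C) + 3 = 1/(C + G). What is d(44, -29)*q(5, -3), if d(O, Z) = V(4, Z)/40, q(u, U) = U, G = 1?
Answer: 51/224 ≈ 0.22768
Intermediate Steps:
V(F, C) = -3 + 1/(1 + C) (V(F, C) = -3 + 1/(C + 1) = -3 + 1/(1 + C))
d(O, Z) = (-2 - 3*Z)/(40*(1 + Z)) (d(O, Z) = ((-2 - 3*Z)/(1 + Z))/40 = ((-2 - 3*Z)/(1 + Z))*(1/40) = (-2 - 3*Z)/(40*(1 + Z)))
d(44, -29)*q(5, -3) = ((-2 - 3*(-29))/(40*(1 - 29)))*(-3) = ((1/40)*(-2 + 87)/(-28))*(-3) = ((1/40)*(-1/28)*85)*(-3) = -17/224*(-3) = 51/224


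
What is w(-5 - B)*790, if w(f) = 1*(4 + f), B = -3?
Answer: 1580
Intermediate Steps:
w(f) = 4 + f
w(-5 - B)*790 = (4 + (-5 - 1*(-3)))*790 = (4 + (-5 + 3))*790 = (4 - 2)*790 = 2*790 = 1580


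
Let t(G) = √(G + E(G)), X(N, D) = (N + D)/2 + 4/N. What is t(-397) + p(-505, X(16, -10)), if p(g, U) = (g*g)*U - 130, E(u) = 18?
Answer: 3314805/4 + I*√379 ≈ 8.287e+5 + 19.468*I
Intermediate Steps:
X(N, D) = D/2 + N/2 + 4/N (X(N, D) = (D + N)*(½) + 4/N = (D/2 + N/2) + 4/N = D/2 + N/2 + 4/N)
t(G) = √(18 + G) (t(G) = √(G + 18) = √(18 + G))
p(g, U) = -130 + U*g² (p(g, U) = g²*U - 130 = U*g² - 130 = -130 + U*g²)
t(-397) + p(-505, X(16, -10)) = √(18 - 397) + (-130 + ((½)*(8 + 16*(-10 + 16))/16)*(-505)²) = √(-379) + (-130 + ((½)*(1/16)*(8 + 16*6))*255025) = I*√379 + (-130 + ((½)*(1/16)*(8 + 96))*255025) = I*√379 + (-130 + ((½)*(1/16)*104)*255025) = I*√379 + (-130 + (13/4)*255025) = I*√379 + (-130 + 3315325/4) = I*√379 + 3314805/4 = 3314805/4 + I*√379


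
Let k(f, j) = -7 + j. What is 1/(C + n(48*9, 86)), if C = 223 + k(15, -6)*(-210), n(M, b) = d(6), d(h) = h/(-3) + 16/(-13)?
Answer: 13/38347 ≈ 0.00033901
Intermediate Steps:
d(h) = -16/13 - h/3 (d(h) = h*(-⅓) + 16*(-1/13) = -h/3 - 16/13 = -16/13 - h/3)
n(M, b) = -42/13 (n(M, b) = -16/13 - ⅓*6 = -16/13 - 2 = -42/13)
C = 2953 (C = 223 + (-7 - 6)*(-210) = 223 - 13*(-210) = 223 + 2730 = 2953)
1/(C + n(48*9, 86)) = 1/(2953 - 42/13) = 1/(38347/13) = 13/38347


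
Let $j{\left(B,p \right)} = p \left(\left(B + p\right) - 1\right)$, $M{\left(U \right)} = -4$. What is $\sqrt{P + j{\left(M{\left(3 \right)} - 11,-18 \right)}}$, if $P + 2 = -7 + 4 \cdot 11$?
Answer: $\sqrt{647} \approx 25.436$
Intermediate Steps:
$P = 35$ ($P = -2 + \left(-7 + 4 \cdot 11\right) = -2 + \left(-7 + 44\right) = -2 + 37 = 35$)
$j{\left(B,p \right)} = p \left(-1 + B + p\right)$
$\sqrt{P + j{\left(M{\left(3 \right)} - 11,-18 \right)}} = \sqrt{35 - 18 \left(-1 - 15 - 18\right)} = \sqrt{35 - -612} = \sqrt{35 + 612} = \sqrt{647}$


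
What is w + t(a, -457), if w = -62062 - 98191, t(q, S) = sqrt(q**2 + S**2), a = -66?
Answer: -160253 + sqrt(213205) ≈ -1.5979e+5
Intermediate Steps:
t(q, S) = sqrt(S**2 + q**2)
w = -160253
w + t(a, -457) = -160253 + sqrt((-457)**2 + (-66)**2) = -160253 + sqrt(208849 + 4356) = -160253 + sqrt(213205)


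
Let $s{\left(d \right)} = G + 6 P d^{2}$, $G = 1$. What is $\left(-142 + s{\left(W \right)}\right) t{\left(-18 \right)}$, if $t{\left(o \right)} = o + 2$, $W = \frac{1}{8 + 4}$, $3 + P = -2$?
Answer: $\frac{6778}{3} \approx 2259.3$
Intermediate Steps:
$P = -5$ ($P = -3 - 2 = -5$)
$W = \frac{1}{12} \approx 0.083333$
$t{\left(o \right)} = 2 + o$
$s{\left(d \right)} = 1 - 30 d^{2}$ ($s{\left(d \right)} = 1 + 6 \left(- 5 d^{2}\right) = 1 - 30 d^{2}$)
$\left(-142 + s{\left(W \right)}\right) t{\left(-18 \right)} = \left(-142 + \left(1 - \frac{30}{144}\right)\right) \left(2 - 18\right) = \left(-142 + \left(1 - \frac{5}{24}\right)\right) \left(-16\right) = \left(-142 + \frac{19}{24}\right) \left(-16\right) = \left(- \frac{3389}{24}\right) \left(-16\right) = \frac{6778}{3}$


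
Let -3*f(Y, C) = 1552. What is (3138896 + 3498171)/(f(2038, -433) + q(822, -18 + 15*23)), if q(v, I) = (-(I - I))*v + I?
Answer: -19911201/571 ≈ -34871.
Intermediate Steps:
f(Y, C) = -1552/3 (f(Y, C) = -⅓*1552 = -1552/3)
q(v, I) = I (q(v, I) = (-1*0)*v + I = 0*v + I = 0 + I = I)
(3138896 + 3498171)/(f(2038, -433) + q(822, -18 + 15*23)) = (3138896 + 3498171)/(-1552/3 + (-18 + 15*23)) = 6637067/(-1552/3 + (-18 + 345)) = 6637067/(-1552/3 + 327) = 6637067/(-571/3) = 6637067*(-3/571) = -19911201/571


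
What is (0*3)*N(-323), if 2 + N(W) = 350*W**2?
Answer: 0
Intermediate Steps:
N(W) = -2 + 350*W**2
(0*3)*N(-323) = (0*3)*(-2 + 350*(-323)**2) = 0*(-2 + 350*104329) = 0*(-2 + 36515150) = 0*36515148 = 0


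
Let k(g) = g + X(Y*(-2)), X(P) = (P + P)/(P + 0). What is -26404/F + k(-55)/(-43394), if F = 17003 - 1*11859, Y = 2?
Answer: -71593909/13951171 ≈ -5.1318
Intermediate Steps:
X(P) = 2 (X(P) = (2*P)/P = 2)
k(g) = 2 + g (k(g) = g + 2 = 2 + g)
F = 5144 (F = 17003 - 11859 = 5144)
-26404/F + k(-55)/(-43394) = -26404/5144 + (2 - 55)/(-43394) = -26404*1/5144 - 53*(-1/43394) = -6601/1286 + 53/43394 = -71593909/13951171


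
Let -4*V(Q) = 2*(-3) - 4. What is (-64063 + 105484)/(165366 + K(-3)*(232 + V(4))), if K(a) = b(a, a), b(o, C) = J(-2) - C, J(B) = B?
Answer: 82842/331201 ≈ 0.25013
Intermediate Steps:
b(o, C) = -2 - C
V(Q) = 5/2 (V(Q) = -(2*(-3) - 4)/4 = -(-6 - 4)/4 = -¼*(-10) = 5/2)
K(a) = -2 - a
(-64063 + 105484)/(165366 + K(-3)*(232 + V(4))) = (-64063 + 105484)/(165366 + (-2 - 1*(-3))*(232 + 5/2)) = 41421/(165366 + (-2 + 3)*(469/2)) = 41421/(165366 + 1*(469/2)) = 41421/(165366 + 469/2) = 41421/(331201/2) = 41421*(2/331201) = 82842/331201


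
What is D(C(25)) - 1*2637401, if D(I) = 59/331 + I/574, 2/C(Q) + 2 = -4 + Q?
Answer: -4760358151085/1804943 ≈ -2.6374e+6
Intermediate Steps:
C(Q) = 2/(-6 + Q) (C(Q) = 2/(-2 + (-4 + Q)) = 2/(-6 + Q))
D(I) = 59/331 + I/574 (D(I) = 59*(1/331) + I*(1/574) = 59/331 + I/574)
D(C(25)) - 1*2637401 = (59/331 + (2/(-6 + 25))/574) - 1*2637401 = (59/331 + (2/19)/574) - 2637401 = (59/331 + (2*(1/19))/574) - 2637401 = (59/331 + (1/574)*(2/19)) - 2637401 = (59/331 + 1/5453) - 2637401 = 322058/1804943 - 2637401 = -4760358151085/1804943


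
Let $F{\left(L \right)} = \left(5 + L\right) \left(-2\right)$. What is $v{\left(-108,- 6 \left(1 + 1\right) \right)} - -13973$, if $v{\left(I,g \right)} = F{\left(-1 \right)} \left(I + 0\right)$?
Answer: $14837$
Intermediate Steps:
$F{\left(L \right)} = -10 - 2 L$
$v{\left(I,g \right)} = - 8 I$ ($v{\left(I,g \right)} = \left(-10 - -2\right) \left(I + 0\right) = \left(-10 + 2\right) I = - 8 I$)
$v{\left(-108,- 6 \left(1 + 1\right) \right)} - -13973 = \left(-8\right) \left(-108\right) - -13973 = 864 + 13973 = 14837$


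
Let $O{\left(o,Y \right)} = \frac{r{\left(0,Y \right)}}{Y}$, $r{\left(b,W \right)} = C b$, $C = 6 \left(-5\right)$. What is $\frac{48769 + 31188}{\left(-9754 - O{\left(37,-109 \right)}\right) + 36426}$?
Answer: $\frac{79957}{26672} \approx 2.9978$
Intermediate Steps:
$C = -30$
$r{\left(b,W \right)} = - 30 b$
$O{\left(o,Y \right)} = 0$ ($O{\left(o,Y \right)} = \frac{\left(-30\right) 0}{Y} = \frac{0}{Y} = 0$)
$\frac{48769 + 31188}{\left(-9754 - O{\left(37,-109 \right)}\right) + 36426} = \frac{48769 + 31188}{\left(-9754 - 0\right) + 36426} = \frac{79957}{\left(-9754 + 0\right) + 36426} = \frac{79957}{-9754 + 36426} = \frac{79957}{26672}$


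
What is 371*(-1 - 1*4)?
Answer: -1855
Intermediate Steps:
371*(-1 - 1*4) = 371*(-1 - 4) = 371*(-5) = -1855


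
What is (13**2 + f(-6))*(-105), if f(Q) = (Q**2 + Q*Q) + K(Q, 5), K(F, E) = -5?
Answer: -24780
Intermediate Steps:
f(Q) = -5 + 2*Q**2 (f(Q) = (Q**2 + Q*Q) - 5 = (Q**2 + Q**2) - 5 = 2*Q**2 - 5 = -5 + 2*Q**2)
(13**2 + f(-6))*(-105) = (13**2 + (-5 + 2*(-6)**2))*(-105) = (169 + (-5 + 2*36))*(-105) = (169 + (-5 + 72))*(-105) = (169 + 67)*(-105) = 236*(-105) = -24780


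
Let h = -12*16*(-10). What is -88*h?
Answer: -168960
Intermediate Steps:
h = 1920 (h = -192*(-10) = 1920)
-88*h = -88*1920 = -168960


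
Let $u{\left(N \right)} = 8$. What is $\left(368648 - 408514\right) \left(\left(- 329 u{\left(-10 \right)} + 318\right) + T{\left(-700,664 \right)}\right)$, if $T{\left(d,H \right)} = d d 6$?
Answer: $-117113790076$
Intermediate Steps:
$T{\left(d,H \right)} = 6 d^{2}$ ($T{\left(d,H \right)} = d^{2} \cdot 6 = 6 d^{2}$)
$\left(368648 - 408514\right) \left(\left(- 329 u{\left(-10 \right)} + 318\right) + T{\left(-700,664 \right)}\right) = \left(368648 - 408514\right) \left(\left(\left(-329\right) 8 + 318\right) + 6 \left(-700\right)^{2}\right) = - 39866 \left(\left(-2632 + 318\right) + 6 \cdot 490000\right) = - 39866 \left(-2314 + 2940000\right) = \left(-39866\right) 2937686 = -117113790076$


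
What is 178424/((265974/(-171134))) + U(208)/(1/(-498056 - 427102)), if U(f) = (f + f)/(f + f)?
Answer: -138301193354/132987 ≈ -1.0400e+6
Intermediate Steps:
U(f) = 1 (U(f) = (2*f)/((2*f)) = (2*f)*(1/(2*f)) = 1)
178424/((265974/(-171134))) + U(208)/(1/(-498056 - 427102)) = 178424/((265974/(-171134))) + 1/1/(-498056 - 427102) = 178424/((265974*(-1/171134))) + 1/1/(-925158) = 178424/(-132987/85567) + 1/(-1/925158) = 178424*(-85567/132987) + 1*(-925158) = -15267206408/132987 - 925158 = -138301193354/132987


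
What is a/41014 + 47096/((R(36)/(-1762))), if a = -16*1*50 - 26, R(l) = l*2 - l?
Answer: -425433878233/184563 ≈ -2.3051e+6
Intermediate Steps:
R(l) = l (R(l) = 2*l - l = l)
a = -826 (a = -16*50 - 26 = -800 - 26 = -826)
a/41014 + 47096/((R(36)/(-1762))) = -826/41014 + 47096/((36/(-1762))) = -826*1/41014 + 47096/((36*(-1/1762))) = -413/20507 + 47096/(-18/881) = -413/20507 + 47096*(-881/18) = -413/20507 - 20745788/9 = -425433878233/184563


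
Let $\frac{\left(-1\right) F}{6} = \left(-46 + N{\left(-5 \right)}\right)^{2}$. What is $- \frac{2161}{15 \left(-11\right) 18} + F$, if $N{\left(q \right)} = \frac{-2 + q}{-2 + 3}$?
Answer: $- \frac{50054219}{2970} \approx -16853.0$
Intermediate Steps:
$N{\left(q \right)} = -2 + q$ ($N{\left(q \right)} = \frac{-2 + q}{1} = \left(-2 + q\right) 1 = -2 + q$)
$F = -16854$ ($F = - 6 \left(-46 - 7\right)^{2} = - 6 \left(-53\right)^{2} = \left(-6\right) 2809 = -16854$)
$- \frac{2161}{15 \left(-11\right) 18} + F = - \frac{2161}{15 \left(-11\right) 18} - 16854 = - \frac{2161}{\left(-165\right) 18} - 16854 = - \frac{2161}{-2970} - 16854 = \left(-2161\right) \left(- \frac{1}{2970}\right) - 16854 = \frac{2161}{2970} - 16854 = - \frac{50054219}{2970}$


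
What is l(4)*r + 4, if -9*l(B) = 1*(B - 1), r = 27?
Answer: -5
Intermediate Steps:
l(B) = 1/9 - B/9 (l(B) = -(B - 1)/9 = -(-1 + B)/9 = 1/9 - B/9)
l(4)*r + 4 = (1/9 - 1/9*4)*27 + 4 = (1/9 - 4/9)*27 + 4 = -1/3*27 + 4 = -9 + 4 = -5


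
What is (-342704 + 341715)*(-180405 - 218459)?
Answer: 394476496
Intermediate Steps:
(-342704 + 341715)*(-180405 - 218459) = -989*(-398864) = 394476496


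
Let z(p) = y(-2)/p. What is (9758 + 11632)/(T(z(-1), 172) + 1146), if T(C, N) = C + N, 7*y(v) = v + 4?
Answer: 74865/4612 ≈ 16.233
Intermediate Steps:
y(v) = 4/7 + v/7 (y(v) = (v + 4)/7 = (4 + v)/7 = 4/7 + v/7)
z(p) = 2/(7*p) (z(p) = (4/7 + (⅐)*(-2))/p = (4/7 - 2/7)/p = 2/(7*p))
(9758 + 11632)/(T(z(-1), 172) + 1146) = (9758 + 11632)/(((2/7)/(-1) + 172) + 1146) = 21390/(((2/7)*(-1) + 172) + 1146) = 21390/((-2/7 + 172) + 1146) = 21390/(1202/7 + 1146) = 21390/(9224/7) = 21390*(7/9224) = 74865/4612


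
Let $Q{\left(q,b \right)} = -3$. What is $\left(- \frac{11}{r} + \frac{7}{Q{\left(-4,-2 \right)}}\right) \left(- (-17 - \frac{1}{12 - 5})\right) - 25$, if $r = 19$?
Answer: $- \frac{9965}{133} \approx -74.925$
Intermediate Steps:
$\left(- \frac{11}{r} + \frac{7}{Q{\left(-4,-2 \right)}}\right) \left(- (-17 - \frac{1}{12 - 5})\right) - 25 = \left(- \frac{11}{19} + \frac{7}{-3}\right) \left(- (-17 - \frac{1}{12 - 5})\right) - 25 = \left(\left(-11\right) \frac{1}{19} + 7 \left(- \frac{1}{3}\right)\right) \left(- (-17 - \frac{1}{12 - 5})\right) - 25 = \left(- \frac{11}{19} - \frac{7}{3}\right) \left(- (-17 - \frac{1}{7})\right) - 25 = - \frac{166 \left(- (-17 - \frac{1}{7})\right)}{57} - 25 = - \frac{166 \left(\left(-1\right) \left(- \frac{120}{7}\right)\right)}{57} - 25 = \left(- \frac{166}{57}\right) \frac{120}{7} - 25 = - \frac{6640}{133} - 25 = - \frac{9965}{133}$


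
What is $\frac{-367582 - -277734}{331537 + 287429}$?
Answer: $- \frac{44924}{309483} \approx -0.14516$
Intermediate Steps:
$\frac{-367582 - -277734}{331537 + 287429} = \frac{-367582 + 277734}{618966} = \left(-89848\right) \frac{1}{618966} = - \frac{44924}{309483}$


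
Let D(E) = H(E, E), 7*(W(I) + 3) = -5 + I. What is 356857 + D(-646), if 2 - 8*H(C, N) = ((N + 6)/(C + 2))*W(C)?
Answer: 229823749/644 ≈ 3.5687e+5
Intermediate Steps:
W(I) = -26/7 + I/7 (W(I) = -3 + (-5 + I)/7 = -3 + (-5/7 + I/7) = -26/7 + I/7)
H(C, N) = ¼ - (6 + N)*(-26/7 + C/7)/(8*(2 + C)) (H(C, N) = ¼ - (N + 6)/(C + 2)*(-26/7 + C/7)/8 = ¼ - (6 + N)/(2 + C)*(-26/7 + C/7)/8 = ¼ - (6 + N)*(-26/7 + C/7)/(8*(2 + C)))
D(E) = (184 + 8*E - E*(-26 + E))/(56*(2 + E))
356857 + D(-646) = 356857 + (184 - 1*(-646)² + 34*(-646))/(56*(2 - 646)) = 356857 + (1/56)*(184 - 1*417316 - 21964)/(-644) = 356857 + (1/56)*(-1/644)*(184 - 417316 - 21964) = 356857 + (1/56)*(-1/644)*(-439096) = 356857 + 7841/644 = 229823749/644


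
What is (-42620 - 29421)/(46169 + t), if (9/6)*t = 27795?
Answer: -72041/64699 ≈ -1.1135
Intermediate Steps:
t = 18530 (t = (⅔)*27795 = 18530)
(-42620 - 29421)/(46169 + t) = (-42620 - 29421)/(46169 + 18530) = -72041/64699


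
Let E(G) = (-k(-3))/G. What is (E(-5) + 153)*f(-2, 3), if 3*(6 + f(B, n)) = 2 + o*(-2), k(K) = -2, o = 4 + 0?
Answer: -6104/5 ≈ -1220.8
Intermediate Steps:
o = 4
f(B, n) = -8 (f(B, n) = -6 + (2 + 4*(-2))/3 = -6 + (2 - 8)/3 = -6 + (⅓)*(-6) = -6 - 2 = -8)
E(G) = 2/G (E(G) = (-1*(-2))/G = 2/G)
(E(-5) + 153)*f(-2, 3) = (2/(-5) + 153)*(-8) = (2*(-⅕) + 153)*(-8) = (-⅖ + 153)*(-8) = (763/5)*(-8) = -6104/5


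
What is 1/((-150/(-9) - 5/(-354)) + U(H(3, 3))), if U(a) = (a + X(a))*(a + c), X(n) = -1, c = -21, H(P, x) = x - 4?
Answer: 354/21481 ≈ 0.016480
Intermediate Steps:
H(P, x) = -4 + x
U(a) = (-1 + a)*(-21 + a) (U(a) = (a - 1)*(a - 21) = (-1 + a)*(-21 + a))
1/((-150/(-9) - 5/(-354)) + U(H(3, 3))) = 1/((-150/(-9) - 5/(-354)) + (21 + (-4 + 3)**2 - 22*(-4 + 3))) = 1/((-150*(-1/9) - 5*(-1/354)) + (21 + (-1)**2 - 22*(-1))) = 1/((50/3 + 5/354) + (21 + 1 + 22)) = 1/(5905/354 + 44) = 1/(21481/354) = 354/21481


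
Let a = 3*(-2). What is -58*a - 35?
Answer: 313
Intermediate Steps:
a = -6
-58*a - 35 = -58*(-6) - 35 = 348 - 35 = 313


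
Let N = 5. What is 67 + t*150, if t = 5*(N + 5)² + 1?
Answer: 75217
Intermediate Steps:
t = 501 (t = 5*(5 + 5)² + 1 = 5*10² + 1 = 5*100 + 1 = 500 + 1 = 501)
67 + t*150 = 67 + 501*150 = 67 + 75150 = 75217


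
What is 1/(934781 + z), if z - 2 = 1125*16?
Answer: 1/952783 ≈ 1.0496e-6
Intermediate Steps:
z = 18002 (z = 2 + 1125*16 = 2 + 18000 = 18002)
1/(934781 + z) = 1/(934781 + 18002) = 1/952783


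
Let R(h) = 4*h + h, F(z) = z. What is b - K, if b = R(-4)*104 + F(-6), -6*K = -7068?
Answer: -3264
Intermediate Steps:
R(h) = 5*h
K = 1178 (K = -1/6*(-7068) = 1178)
b = -2086 (b = (5*(-4))*104 - 6 = -20*104 - 6 = -2080 - 6 = -2086)
b - K = -2086 - 1*1178 = -2086 - 1178 = -3264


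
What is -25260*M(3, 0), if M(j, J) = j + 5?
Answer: -202080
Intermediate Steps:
M(j, J) = 5 + j
-25260*M(3, 0) = -25260*(5 + 3) = -25260*8 = -202080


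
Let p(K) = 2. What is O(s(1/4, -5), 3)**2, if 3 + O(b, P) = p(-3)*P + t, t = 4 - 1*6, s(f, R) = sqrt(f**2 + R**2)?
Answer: 1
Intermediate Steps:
s(f, R) = sqrt(R**2 + f**2)
t = -2 (t = 4 - 6 = -2)
O(b, P) = -5 + 2*P (O(b, P) = -3 + (2*P - 2) = -3 + (-2 + 2*P) = -5 + 2*P)
O(s(1/4, -5), 3)**2 = (-5 + 2*3)**2 = (-5 + 6)**2 = 1**2 = 1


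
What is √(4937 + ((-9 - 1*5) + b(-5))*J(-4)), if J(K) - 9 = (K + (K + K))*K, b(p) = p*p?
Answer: 2*√1391 ≈ 74.592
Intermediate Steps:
b(p) = p²
J(K) = 9 + 3*K² (J(K) = 9 + (K + (K + K))*K = 9 + (K + 2*K)*K = 9 + (3*K)*K = 9 + 3*K²)
√(4937 + ((-9 - 1*5) + b(-5))*J(-4)) = √(4937 + ((-9 - 1*5) + (-5)²)*(9 + 3*(-4)²)) = √(4937 + ((-9 - 5) + 25)*(9 + 3*16)) = √(4937 + (-14 + 25)*(9 + 48)) = √(4937 + 11*57) = √(4937 + 627) = √5564 = 2*√1391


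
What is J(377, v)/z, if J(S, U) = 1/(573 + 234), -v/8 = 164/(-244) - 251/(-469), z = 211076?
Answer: 1/170338332 ≈ 5.8707e-9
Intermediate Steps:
v = 31344/28609 (v = -8*(164/(-244) - 251/(-469)) = -8*(164*(-1/244) - 251*(-1/469)) = -8*(-41/61 + 251/469) = -8*(-3918/28609) = 31344/28609 ≈ 1.0956)
J(S, U) = 1/807
J(377, v)/z = (1/807)/211076 = (1/807)*(1/211076) = 1/170338332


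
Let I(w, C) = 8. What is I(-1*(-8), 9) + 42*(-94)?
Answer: -3940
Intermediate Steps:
I(-1*(-8), 9) + 42*(-94) = 8 + 42*(-94) = 8 - 3948 = -3940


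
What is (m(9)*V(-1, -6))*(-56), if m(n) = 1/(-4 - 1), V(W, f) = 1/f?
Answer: -28/15 ≈ -1.8667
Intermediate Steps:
m(n) = -⅕ (m(n) = 1/(-5) = -⅕)
(m(9)*V(-1, -6))*(-56) = -⅕/(-6)*(-56) = -⅕*(-⅙)*(-56) = (1/30)*(-56) = -28/15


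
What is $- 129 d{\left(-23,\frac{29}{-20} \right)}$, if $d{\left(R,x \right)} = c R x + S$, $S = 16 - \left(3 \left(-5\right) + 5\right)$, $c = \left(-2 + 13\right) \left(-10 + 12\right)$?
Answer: $- \frac{980013}{10} \approx -98001.0$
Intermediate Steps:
$c = 22$ ($c = 11 \cdot 2 = 22$)
$S = 26$ ($S = 16 - \left(-15 + 5\right) = 16 - -10 = 16 + 10 = 26$)
$d{\left(R,x \right)} = 26 + 22 R x$ ($d{\left(R,x \right)} = 22 R x + 26 = 26 + 22 R x$)
$- 129 d{\left(-23,\frac{29}{-20} \right)} = - 129 \left(26 + 22 \left(-23\right) \frac{29}{-20}\right) = - 129 \left(26 + 22 \left(-23\right) 29 \left(- \frac{1}{20}\right)\right) = - 129 \left(26 + 22 \left(-23\right) \left(- \frac{29}{20}\right)\right) = - 129 \left(26 + \frac{7337}{10}\right) = \left(-129\right) \frac{7597}{10} = - \frac{980013}{10}$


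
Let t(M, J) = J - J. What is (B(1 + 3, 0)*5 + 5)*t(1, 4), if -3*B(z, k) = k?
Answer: 0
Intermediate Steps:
B(z, k) = -k/3
t(M, J) = 0
(B(1 + 3, 0)*5 + 5)*t(1, 4) = (-⅓*0*5 + 5)*0 = (0*5 + 5)*0 = (0 + 5)*0 = 5*0 = 0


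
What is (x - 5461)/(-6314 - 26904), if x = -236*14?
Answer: 8765/33218 ≈ 0.26386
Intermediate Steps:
x = -3304
(x - 5461)/(-6314 - 26904) = (-3304 - 5461)/(-6314 - 26904) = -8765/(-33218) = -8765*(-1/33218) = 8765/33218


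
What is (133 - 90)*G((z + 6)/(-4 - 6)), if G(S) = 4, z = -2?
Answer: 172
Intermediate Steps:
(133 - 90)*G((z + 6)/(-4 - 6)) = (133 - 90)*4 = 43*4 = 172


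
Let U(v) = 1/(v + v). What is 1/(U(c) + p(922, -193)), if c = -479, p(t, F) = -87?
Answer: -958/83347 ≈ -0.011494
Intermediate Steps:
U(v) = 1/(2*v)
1/(U(c) + p(922, -193)) = 1/((½)/(-479) - 87) = 1/((½)*(-1/479) - 87) = 1/(-1/958 - 87) = 1/(-83347/958) = -958/83347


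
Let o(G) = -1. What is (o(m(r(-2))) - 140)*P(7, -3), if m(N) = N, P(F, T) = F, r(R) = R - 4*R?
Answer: -987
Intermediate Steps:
r(R) = -3*R
(o(m(r(-2))) - 140)*P(7, -3) = (-1 - 140)*7 = -141*7 = -987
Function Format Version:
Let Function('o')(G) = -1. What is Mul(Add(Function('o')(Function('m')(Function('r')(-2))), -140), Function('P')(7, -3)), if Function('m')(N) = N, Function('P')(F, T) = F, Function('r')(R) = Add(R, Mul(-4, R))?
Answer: -987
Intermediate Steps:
Function('r')(R) = Mul(-3, R)
Mul(Add(Function('o')(Function('m')(Function('r')(-2))), -140), Function('P')(7, -3)) = Mul(Add(-1, -140), 7) = Mul(-141, 7) = -987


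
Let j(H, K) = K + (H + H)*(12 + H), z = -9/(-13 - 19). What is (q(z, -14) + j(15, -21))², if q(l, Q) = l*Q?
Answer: 157778721/256 ≈ 6.1632e+5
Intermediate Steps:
z = 9/32 (z = -9/(-32) = -9*(-1/32) = 9/32 ≈ 0.28125)
q(l, Q) = Q*l
j(H, K) = K + 2*H*(12 + H) (j(H, K) = K + (2*H)*(12 + H) = K + 2*H*(12 + H))
(q(z, -14) + j(15, -21))² = (-14*9/32 + (-21 + 2*15² + 24*15))² = (-63/16 + (-21 + 2*225 + 360))² = (-63/16 + (-21 + 450 + 360))² = (-63/16 + 789)² = (12561/16)² = 157778721/256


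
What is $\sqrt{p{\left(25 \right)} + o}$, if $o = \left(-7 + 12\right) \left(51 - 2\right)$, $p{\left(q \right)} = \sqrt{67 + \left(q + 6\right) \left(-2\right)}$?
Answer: $\sqrt{245 + \sqrt{5}} \approx 15.724$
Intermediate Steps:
$p{\left(q \right)} = \sqrt{55 - 2 q}$ ($p{\left(q \right)} = \sqrt{67 + \left(6 + q\right) \left(-2\right)} = \sqrt{67 - \left(12 + 2 q\right)} = \sqrt{55 - 2 q}$)
$o = 245$ ($o = 5 \cdot 49 = 245$)
$\sqrt{p{\left(25 \right)} + o} = \sqrt{\sqrt{55 - 50} + 245} = \sqrt{\sqrt{5} + 245} = \sqrt{245 + \sqrt{5}}$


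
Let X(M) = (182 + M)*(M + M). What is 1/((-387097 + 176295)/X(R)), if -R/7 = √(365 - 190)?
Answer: -8575/105401 + 6370*√7/105401 ≈ 0.078542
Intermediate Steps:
R = -35*√7 (R = -7*√(365 - 190) = -35*√7 ≈ -92.601)
X(M) = 2*M*(182 + M) (X(M) = (182 + M)*(2*M) = 2*M*(182 + M))
1/((-387097 + 176295)/X(R)) = 1/((-387097 + 176295)/((2*(-35*√7)*(182 - 35*√7)))) = 1/(-210802*(-√7/(490*(182 - 35*√7)))) = 1/(-(-105401)*√7/(245*(182 - 35*√7))) = 1/(105401*√7/(245*(182 - 35*√7))) = 35*√7*(182 - 35*√7)/105401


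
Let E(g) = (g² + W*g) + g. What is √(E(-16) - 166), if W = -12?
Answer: √266 ≈ 16.310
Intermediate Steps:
E(g) = g² - 11*g (E(g) = (g² - 12*g) + g = g² - 11*g)
√(E(-16) - 166) = √(-16*(-11 - 16) - 166) = √(-16*(-27) - 166) = √(432 - 166) = √266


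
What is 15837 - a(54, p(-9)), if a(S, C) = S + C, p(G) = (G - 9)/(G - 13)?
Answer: 173604/11 ≈ 15782.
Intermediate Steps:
p(G) = (-9 + G)/(-13 + G)
a(S, C) = C + S
15837 - a(54, p(-9)) = 15837 - ((-9 - 9)/(-13 - 9) + 54) = 15837 - (-18/(-22) + 54) = 15837 - (-1/22*(-18) + 54) = 15837 - (9/11 + 54) = 15837 - 1*603/11 = 15837 - 603/11 = 173604/11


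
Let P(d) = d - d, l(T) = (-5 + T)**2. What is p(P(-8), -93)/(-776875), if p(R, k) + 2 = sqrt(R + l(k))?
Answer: -96/776875 ≈ -0.00012357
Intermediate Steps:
P(d) = 0
p(R, k) = -2 + sqrt(R + (-5 + k)**2)
p(P(-8), -93)/(-776875) = (-2 + sqrt(0 + (-5 - 93)**2))/(-776875) = (-2 + sqrt(0 + (-98)**2))*(-1/776875) = (-2 + sqrt(0 + 9604))*(-1/776875) = (-2 + sqrt(9604))*(-1/776875) = (-2 + 98)*(-1/776875) = 96*(-1/776875) = -96/776875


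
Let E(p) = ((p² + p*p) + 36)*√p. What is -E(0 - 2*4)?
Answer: -328*I*√2 ≈ -463.86*I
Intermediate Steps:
E(p) = √p*(36 + 2*p²) (E(p) = ((p² + p²) + 36)*√p = (2*p² + 36)*√p = (36 + 2*p²)*√p = √p*(36 + 2*p²))
-E(0 - 2*4) = -2*√(0 - 2*4)*(18 + (0 - 2*4)²) = -2*√(0 - 8)*(18 + (0 - 8)²) = -2*√(-8)*(18 + (-8)²) = -2*2*I*√2*(18 + 64) = -2*2*I*√2*82 = -328*I*√2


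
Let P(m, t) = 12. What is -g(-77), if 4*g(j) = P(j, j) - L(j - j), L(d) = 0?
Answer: -3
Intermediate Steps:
g(j) = 3 (g(j) = (12 - 1*0)/4 = (12 + 0)/4 = (1/4)*12 = 3)
-g(-77) = -1*3 = -3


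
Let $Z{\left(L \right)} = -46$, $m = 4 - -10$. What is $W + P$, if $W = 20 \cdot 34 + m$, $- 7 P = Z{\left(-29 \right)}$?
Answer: $\frac{4904}{7} \approx 700.57$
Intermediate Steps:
$m = 14$ ($m = 4 + 10 = 14$)
$P = \frac{46}{7}$ ($P = \left(- \frac{1}{7}\right) \left(-46\right) = \frac{46}{7} \approx 6.5714$)
$W = 694$ ($W = 20 \cdot 34 + 14 = 680 + 14 = 694$)
$W + P = 694 + \frac{46}{7} = \frac{4904}{7}$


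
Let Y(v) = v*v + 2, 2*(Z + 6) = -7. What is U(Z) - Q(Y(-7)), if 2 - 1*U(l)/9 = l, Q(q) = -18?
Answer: 243/2 ≈ 121.50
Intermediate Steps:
Z = -19/2 (Z = -6 + (½)*(-7) = -6 - 7/2 = -19/2 ≈ -9.5000)
Y(v) = 2 + v² (Y(v) = v² + 2 = 2 + v²)
U(l) = 18 - 9*l
U(Z) - Q(Y(-7)) = (18 - 9*(-19/2)) - 1*(-18) = (18 + 171/2) + 18 = 207/2 + 18 = 243/2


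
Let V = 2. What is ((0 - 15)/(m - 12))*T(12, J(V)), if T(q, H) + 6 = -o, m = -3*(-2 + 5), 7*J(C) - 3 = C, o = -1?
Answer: -25/7 ≈ -3.5714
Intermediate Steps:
J(C) = 3/7 + C/7
m = -9 (m = -3*3 = -9)
T(q, H) = -5 (T(q, H) = -6 - 1*(-1) = -6 + 1 = -5)
((0 - 15)/(m - 12))*T(12, J(V)) = ((0 - 15)/(-9 - 12))*(-5) = -15/(-21)*(-5) = -15*(-1/21)*(-5) = (5/7)*(-5) = -25/7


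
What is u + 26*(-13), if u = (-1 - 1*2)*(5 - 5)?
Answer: -338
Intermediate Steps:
u = 0 (u = (-1 - 2)*0 = -3*0 = 0)
u + 26*(-13) = 0 + 26*(-13) = 0 - 338 = -338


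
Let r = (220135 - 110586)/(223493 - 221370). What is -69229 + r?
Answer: -13351238/193 ≈ -69177.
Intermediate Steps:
r = 9959/193 (r = 109549/2123 = 109549*(1/2123) = 9959/193 ≈ 51.601)
-69229 + r = -69229 + 9959/193 = -13351238/193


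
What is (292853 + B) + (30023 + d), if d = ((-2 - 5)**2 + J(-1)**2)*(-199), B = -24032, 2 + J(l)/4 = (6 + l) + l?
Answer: 276357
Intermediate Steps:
J(l) = 16 + 8*l (J(l) = -8 + 4*((6 + l) + l) = -8 + 4*(6 + 2*l) = -8 + (24 + 8*l) = 16 + 8*l)
d = -22487 (d = ((-2 - 5)**2 + (16 + 8*(-1))**2)*(-199) = ((-7)**2 + (16 - 8)**2)*(-199) = (49 + 8**2)*(-199) = (49 + 64)*(-199) = 113*(-199) = -22487)
(292853 + B) + (30023 + d) = (292853 - 24032) + (30023 - 22487) = 268821 + 7536 = 276357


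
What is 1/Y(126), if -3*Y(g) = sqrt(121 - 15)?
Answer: -3*sqrt(106)/106 ≈ -0.29139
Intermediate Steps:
Y(g) = -sqrt(106)/3 (Y(g) = -sqrt(121 - 15)/3 = -sqrt(106)/3)
1/Y(126) = 1/(-sqrt(106)/3) = -3*sqrt(106)/106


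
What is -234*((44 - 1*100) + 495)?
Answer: -102726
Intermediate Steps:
-234*((44 - 1*100) + 495) = -234*((44 - 100) + 495) = -234*(-56 + 495) = -234*439 = -102726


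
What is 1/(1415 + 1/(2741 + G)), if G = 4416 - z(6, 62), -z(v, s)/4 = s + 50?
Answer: 7605/10761076 ≈ 0.00070671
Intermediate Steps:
z(v, s) = -200 - 4*s (z(v, s) = -4*(s + 50) = -4*(50 + s) = -200 - 4*s)
G = 4864 (G = 4416 - (-200 - 4*62) = 4416 - (-200 - 248) = 4416 - 1*(-448) = 4416 + 448 = 4864)
1/(1415 + 1/(2741 + G)) = 1/(1415 + 1/(2741 + 4864)) = 1/(1415 + 1/7605) = 1/(10761076/7605) = 7605/10761076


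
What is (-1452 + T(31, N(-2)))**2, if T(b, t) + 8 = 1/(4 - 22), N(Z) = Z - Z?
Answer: 690690961/324 ≈ 2.1318e+6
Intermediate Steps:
N(Z) = 0
T(b, t) = -145/18 (T(b, t) = -8 + 1/(4 - 22) = -8 + 1/(-18) = -8 - 1/18 = -145/18)
(-1452 + T(31, N(-2)))**2 = (-1452 - 145/18)**2 = (-26281/18)**2 = 690690961/324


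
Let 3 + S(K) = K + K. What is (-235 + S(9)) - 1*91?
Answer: -311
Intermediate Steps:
S(K) = -3 + 2*K (S(K) = -3 + (K + K) = -3 + 2*K)
(-235 + S(9)) - 1*91 = (-235 + (-3 + 2*9)) - 1*91 = (-235 + (-3 + 18)) - 91 = (-235 + 15) - 91 = -220 - 91 = -311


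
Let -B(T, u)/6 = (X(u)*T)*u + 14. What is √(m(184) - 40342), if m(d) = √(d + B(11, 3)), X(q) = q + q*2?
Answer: √(-40342 + 29*I*√2) ≈ 0.102 + 200.85*I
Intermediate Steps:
X(q) = 3*q (X(q) = q + 2*q = 3*q)
B(T, u) = -84 - 18*T*u² (B(T, u) = -6*(((3*u)*T)*u + 14) = -6*((3*T*u)*u + 14) = -6*(3*T*u² + 14) = -6*(14 + 3*T*u²) = -84 - 18*T*u²)
m(d) = √(-1866 + d) (m(d) = √(d + (-84 - 18*11*3²)) = √(d + (-84 - 18*11*9)) = √(d + (-84 - 1782)) = √(d - 1866) = √(-1866 + d))
√(m(184) - 40342) = √(√(-1866 + 184) - 40342) = √(√(-1682) - 40342) = √(29*I*√2 - 40342) = √(-40342 + 29*I*√2)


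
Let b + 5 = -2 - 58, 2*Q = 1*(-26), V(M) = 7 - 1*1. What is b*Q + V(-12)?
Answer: 851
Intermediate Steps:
V(M) = 6 (V(M) = 7 - 1 = 6)
Q = -13 (Q = (1*(-26))/2 = (½)*(-26) = -13)
b = -65 (b = -5 + (-2 - 58) = -5 - 60 = -65)
b*Q + V(-12) = -65*(-13) + 6 = 845 + 6 = 851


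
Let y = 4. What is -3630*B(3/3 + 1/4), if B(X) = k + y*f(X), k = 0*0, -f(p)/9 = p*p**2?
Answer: 2041875/8 ≈ 2.5523e+5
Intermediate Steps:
f(p) = -9*p**3 (f(p) = -9*p*p**2 = -9*p**3)
k = 0
B(X) = -36*X**3 (B(X) = 0 + 4*(-9*X**3) = 0 - 36*X**3 = -36*X**3)
-3630*B(3/3 + 1/4) = -(-130680)*(3/3 + 1/4)**3 = -(-130680)*(3*(1/3) + 1*(1/4))**3 = -(-130680)*(1 + 1/4)**3 = -(-130680)*(5/4)**3 = -(-130680)*125/64 = -3630*(-1125/16) = 2041875/8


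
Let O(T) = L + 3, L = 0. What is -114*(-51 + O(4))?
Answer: 5472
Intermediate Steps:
O(T) = 3 (O(T) = 0 + 3 = 3)
-114*(-51 + O(4)) = -114*(-51 + 3) = -114*(-48) = 5472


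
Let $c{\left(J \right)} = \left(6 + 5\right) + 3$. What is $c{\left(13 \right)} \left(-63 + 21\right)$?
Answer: $-588$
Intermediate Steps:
$c{\left(J \right)} = 14$ ($c{\left(J \right)} = 11 + 3 = 14$)
$c{\left(13 \right)} \left(-63 + 21\right) = 14 \left(-63 + 21\right) = 14 \left(-42\right) = -588$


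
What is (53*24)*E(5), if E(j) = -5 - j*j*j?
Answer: -165360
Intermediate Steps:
E(j) = -5 - j³ (E(j) = -5 - j²*j = -5 - j³)
(53*24)*E(5) = (53*24)*(-5 - 1*5³) = 1272*(-5 - 1*125) = 1272*(-5 - 125) = 1272*(-130) = -165360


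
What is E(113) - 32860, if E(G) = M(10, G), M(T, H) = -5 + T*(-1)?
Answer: -32875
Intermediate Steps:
M(T, H) = -5 - T
E(G) = -15 (E(G) = -5 - 1*10 = -5 - 10 = -15)
E(113) - 32860 = -15 - 32860 = -32875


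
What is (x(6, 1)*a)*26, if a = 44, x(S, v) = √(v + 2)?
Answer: 1144*√3 ≈ 1981.5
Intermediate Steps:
x(S, v) = √(2 + v)
(x(6, 1)*a)*26 = (√(2 + 1)*44)*26 = (√3*44)*26 = (44*√3)*26 = 1144*√3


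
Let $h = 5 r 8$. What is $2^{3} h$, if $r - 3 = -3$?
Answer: $0$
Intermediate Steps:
$r = 0$ ($r = 3 - 3 = 0$)
$h = 0$ ($h = 5 \cdot 0 \cdot 8 = 0 \cdot 8 = 0$)
$2^{3} h = 2^{3} \cdot 0 = 8 \cdot 0 = 0$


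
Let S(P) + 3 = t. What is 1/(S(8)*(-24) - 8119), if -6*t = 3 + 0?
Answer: -1/8035 ≈ -0.00012446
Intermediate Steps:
t = -½ (t = -(3 + 0)/6 = -⅙*3 = -½ ≈ -0.50000)
S(P) = -7/2 (S(P) = -3 - ½ = -7/2)
1/(S(8)*(-24) - 8119) = 1/(-7/2*(-24) - 8119) = 1/(84 - 8119) = 1/(-8035) = -1/8035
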